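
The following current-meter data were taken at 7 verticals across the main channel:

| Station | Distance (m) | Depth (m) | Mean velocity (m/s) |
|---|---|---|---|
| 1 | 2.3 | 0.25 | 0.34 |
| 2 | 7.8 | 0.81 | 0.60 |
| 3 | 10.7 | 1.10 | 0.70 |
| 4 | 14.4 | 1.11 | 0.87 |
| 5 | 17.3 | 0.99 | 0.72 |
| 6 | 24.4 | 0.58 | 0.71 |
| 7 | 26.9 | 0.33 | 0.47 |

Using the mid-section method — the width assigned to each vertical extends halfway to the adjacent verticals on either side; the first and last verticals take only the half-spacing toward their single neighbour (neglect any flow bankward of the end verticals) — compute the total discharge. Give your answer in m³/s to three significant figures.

w_1 = (7.8 − 2.3)/2 = 2.75 m; q_1 = 0.34 × 0.25 × 2.75 = 0.2338 m³/s
w_2 = (10.7 − 2.3)/2 = 4.2 m; q_2 = 0.60 × 0.81 × 4.2 = 2.041 m³/s
w_3 = (14.4 − 7.8)/2 = 3.3 m; q_3 = 0.70 × 1.10 × 3.3 = 2.541 m³/s
w_4 = (17.3 − 10.7)/2 = 3.3 m; q_4 = 0.87 × 1.11 × 3.3 = 3.187 m³/s
w_5 = (24.4 − 14.4)/2 = 5 m; q_5 = 0.72 × 0.99 × 5 = 3.564 m³/s
w_6 = (26.9 − 17.3)/2 = 4.8 m; q_6 = 0.71 × 0.58 × 4.8 = 1.977 m³/s
w_7 = (26.9 − 24.4)/2 = 1.25 m; q_7 = 0.47 × 0.33 × 1.25 = 0.1939 m³/s
Q = Σ qᵢ = 13.74 m³/s

13.7 m³/s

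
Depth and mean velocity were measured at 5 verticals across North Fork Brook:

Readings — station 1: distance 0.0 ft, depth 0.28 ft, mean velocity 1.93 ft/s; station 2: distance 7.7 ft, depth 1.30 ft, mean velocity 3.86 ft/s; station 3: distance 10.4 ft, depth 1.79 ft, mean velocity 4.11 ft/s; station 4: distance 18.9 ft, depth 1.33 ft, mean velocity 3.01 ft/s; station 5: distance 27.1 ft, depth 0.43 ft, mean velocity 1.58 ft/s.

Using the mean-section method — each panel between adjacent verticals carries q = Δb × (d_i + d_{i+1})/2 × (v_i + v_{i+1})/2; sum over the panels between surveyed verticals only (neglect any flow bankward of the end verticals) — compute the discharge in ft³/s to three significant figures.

Panel 1-2: Δb = 7.7 ft, d̄ = (0.28+1.30)/2 = 0.79, v̄ = (1.93+3.86)/2 = 2.895 → q = 7.7×0.79×2.895 = 17.61 ft³/s
Panel 2-3: Δb = 2.7 ft, d̄ = (1.30+1.79)/2 = 1.545, v̄ = (3.86+4.11)/2 = 3.985 → q = 2.7×1.545×3.985 = 16.62 ft³/s
Panel 3-4: Δb = 8.5 ft, d̄ = (1.79+1.33)/2 = 1.56, v̄ = (4.11+3.01)/2 = 3.56 → q = 8.5×1.56×3.56 = 47.21 ft³/s
Panel 4-5: Δb = 8.2 ft, d̄ = (1.33+0.43)/2 = 0.88, v̄ = (3.01+1.58)/2 = 2.295 → q = 8.2×0.88×2.295 = 16.56 ft³/s
Q = Σ q = 98.00 ft³/s

98.0 ft³/s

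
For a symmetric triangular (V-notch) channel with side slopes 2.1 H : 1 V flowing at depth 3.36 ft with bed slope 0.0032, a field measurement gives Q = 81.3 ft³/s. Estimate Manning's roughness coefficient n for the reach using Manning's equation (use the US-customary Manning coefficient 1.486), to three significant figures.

0.0324

A = z·y² = 2.1×3.36² = 23.71 ft²
P = 2y√(1+z²) = 2×3.36×√(1+2.1²) = 15.63 ft
R = A/P = 23.71/15.63 = 1.517 ft
n = (1.486/Q)·A·R^(2/3)·S^(1/2) = (1.486/81.3) × 23.71 × 1.320 × 0.05657 = 0.03236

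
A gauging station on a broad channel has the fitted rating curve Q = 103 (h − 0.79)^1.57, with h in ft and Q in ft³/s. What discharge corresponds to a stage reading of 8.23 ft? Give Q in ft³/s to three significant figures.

2410 ft³/s

Q = 103 × (8.23 − 0.79)^1.57 = 103 × 7.44^1.57 = 2406 ft³/s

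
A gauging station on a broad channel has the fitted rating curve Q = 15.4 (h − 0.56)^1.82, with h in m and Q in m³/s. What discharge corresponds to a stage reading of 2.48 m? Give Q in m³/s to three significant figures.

50.5 m³/s

Q = 15.4 × (2.48 − 0.56)^1.82 = 15.4 × 1.92^1.82 = 50.48 m³/s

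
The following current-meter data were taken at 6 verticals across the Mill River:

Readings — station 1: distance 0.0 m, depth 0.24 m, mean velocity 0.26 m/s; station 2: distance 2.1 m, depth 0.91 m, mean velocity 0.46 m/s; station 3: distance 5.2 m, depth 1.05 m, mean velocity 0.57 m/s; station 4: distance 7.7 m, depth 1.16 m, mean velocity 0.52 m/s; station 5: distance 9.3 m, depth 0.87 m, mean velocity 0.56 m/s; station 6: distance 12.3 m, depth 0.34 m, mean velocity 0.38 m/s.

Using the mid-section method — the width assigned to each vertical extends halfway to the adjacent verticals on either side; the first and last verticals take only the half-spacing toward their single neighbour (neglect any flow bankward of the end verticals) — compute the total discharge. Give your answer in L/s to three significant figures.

5380 L/s

w_1 = (2.1 − 0.0)/2 = 1.05 m; q_1 = 0.26 × 0.24 × 1.05 = 0.06552 m³/s
w_2 = (5.2 − 0.0)/2 = 2.6 m; q_2 = 0.46 × 0.91 × 2.6 = 1.088 m³/s
w_3 = (7.7 − 2.1)/2 = 2.8 m; q_3 = 0.57 × 1.05 × 2.8 = 1.676 m³/s
w_4 = (9.3 − 5.2)/2 = 2.05 m; q_4 = 0.52 × 1.16 × 2.05 = 1.237 m³/s
w_5 = (12.3 − 7.7)/2 = 2.3 m; q_5 = 0.56 × 0.87 × 2.3 = 1.121 m³/s
w_6 = (12.3 − 9.3)/2 = 1.5 m; q_6 = 0.38 × 0.34 × 1.5 = 0.1938 m³/s
Q = Σ qᵢ = 5.381 m³/s
= 5.381 × 1000 = 5381 L/s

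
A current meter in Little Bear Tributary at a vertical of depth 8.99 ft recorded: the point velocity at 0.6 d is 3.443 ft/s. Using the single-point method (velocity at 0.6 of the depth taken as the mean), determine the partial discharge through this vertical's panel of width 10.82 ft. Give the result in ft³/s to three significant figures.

v̄ = v₀.₆ = 3.443 ft/s
q = v̄ × d × w = 3.443 × 8.99 × 10.82 = 334.9 ft³/s

335 ft³/s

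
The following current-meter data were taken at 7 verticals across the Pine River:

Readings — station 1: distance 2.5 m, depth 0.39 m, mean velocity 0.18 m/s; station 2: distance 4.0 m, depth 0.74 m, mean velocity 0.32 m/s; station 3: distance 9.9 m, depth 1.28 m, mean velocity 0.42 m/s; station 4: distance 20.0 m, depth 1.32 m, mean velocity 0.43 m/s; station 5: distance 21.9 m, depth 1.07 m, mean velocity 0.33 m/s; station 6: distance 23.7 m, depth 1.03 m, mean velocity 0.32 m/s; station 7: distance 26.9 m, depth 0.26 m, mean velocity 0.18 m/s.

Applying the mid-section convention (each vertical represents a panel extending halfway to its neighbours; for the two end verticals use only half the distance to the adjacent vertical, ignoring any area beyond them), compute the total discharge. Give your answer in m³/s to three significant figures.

10.2 m³/s

w_1 = (4.0 − 2.5)/2 = 0.75 m; q_1 = 0.18 × 0.39 × 0.75 = 0.05265 m³/s
w_2 = (9.9 − 2.5)/2 = 3.7 m; q_2 = 0.32 × 0.74 × 3.7 = 0.8762 m³/s
w_3 = (20.0 − 4.0)/2 = 8 m; q_3 = 0.42 × 1.28 × 8 = 4.301 m³/s
w_4 = (21.9 − 9.9)/2 = 6 m; q_4 = 0.43 × 1.32 × 6 = 3.406 m³/s
w_5 = (23.7 − 20.0)/2 = 1.85 m; q_5 = 0.33 × 1.07 × 1.85 = 0.6532 m³/s
w_6 = (26.9 − 21.9)/2 = 2.5 m; q_6 = 0.32 × 1.03 × 2.5 = 0.8240 m³/s
w_7 = (26.9 − 23.7)/2 = 1.6 m; q_7 = 0.18 × 0.26 × 1.6 = 0.07488 m³/s
Q = Σ qᵢ = 10.19 m³/s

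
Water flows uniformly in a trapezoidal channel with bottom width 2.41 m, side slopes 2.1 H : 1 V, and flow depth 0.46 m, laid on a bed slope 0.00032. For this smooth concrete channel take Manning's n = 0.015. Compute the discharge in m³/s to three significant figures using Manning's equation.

0.905 m³/s

A = (b + z·y)·y = (2.41 + 2.1×0.46)×0.46 = 1.553 m²
P = b + 2y√(1+z²) = 2.41 + 2×0.46×√(1+2.1²) = 4.550 m
R = A/P = 1.553/4.550 = 0.3413 m
Q = (1/n)·A·R^(2/3)·S^(1/2) = (1/0.015) × 1.553 × 0.3413^(2/3) × 0.00032^(1/2) = 0.9045 m³/s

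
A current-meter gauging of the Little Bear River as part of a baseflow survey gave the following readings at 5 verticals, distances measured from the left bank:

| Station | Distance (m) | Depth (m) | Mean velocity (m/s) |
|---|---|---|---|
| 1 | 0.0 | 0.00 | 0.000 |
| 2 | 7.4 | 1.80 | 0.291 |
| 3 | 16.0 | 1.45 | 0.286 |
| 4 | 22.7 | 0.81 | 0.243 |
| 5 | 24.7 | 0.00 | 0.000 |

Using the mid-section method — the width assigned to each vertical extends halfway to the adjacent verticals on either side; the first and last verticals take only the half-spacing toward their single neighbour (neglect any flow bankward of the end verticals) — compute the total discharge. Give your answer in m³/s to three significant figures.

w_2 = (16.0 − 0.0)/2 = 8 m; q_2 = 0.291 × 1.80 × 8 = 4.190 m³/s
w_3 = (22.7 − 7.4)/2 = 7.65 m; q_3 = 0.286 × 1.45 × 7.65 = 3.172 m³/s
w_4 = (24.7 − 16.0)/2 = 4.35 m; q_4 = 0.243 × 0.81 × 4.35 = 0.8562 m³/s
Stations 1, 5 contribute zero (depth or velocity is 0).
Q = Σ qᵢ = 8.219 m³/s

8.22 m³/s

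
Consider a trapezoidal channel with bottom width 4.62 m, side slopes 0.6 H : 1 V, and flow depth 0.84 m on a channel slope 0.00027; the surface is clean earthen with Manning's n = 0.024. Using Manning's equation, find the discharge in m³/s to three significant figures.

A = (b + z·y)·y = (4.62 + 0.6×0.84)×0.84 = 4.304 m²
P = b + 2y√(1+z²) = 4.62 + 2×0.84×√(1+0.6²) = 6.579 m
R = A/P = 4.304/6.579 = 0.6542 m
Q = (1/n)·A·R^(2/3)·S^(1/2) = (1/0.024) × 4.304 × 0.6542^(2/3) × 0.00027^(1/2) = 2.221 m³/s

2.22 m³/s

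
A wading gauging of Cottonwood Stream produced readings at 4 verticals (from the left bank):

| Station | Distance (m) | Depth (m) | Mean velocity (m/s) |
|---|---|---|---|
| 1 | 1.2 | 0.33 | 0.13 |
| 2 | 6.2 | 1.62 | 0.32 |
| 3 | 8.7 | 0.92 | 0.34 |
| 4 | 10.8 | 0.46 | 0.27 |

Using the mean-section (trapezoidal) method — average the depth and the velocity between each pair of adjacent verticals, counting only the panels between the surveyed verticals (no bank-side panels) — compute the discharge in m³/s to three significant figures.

Panel 1-2: Δb = 5 m, d̄ = (0.33+1.62)/2 = 0.975, v̄ = (0.13+0.32)/2 = 0.225 → q = 5×0.975×0.225 = 1.097 m³/s
Panel 2-3: Δb = 2.5 m, d̄ = (1.62+0.92)/2 = 1.27, v̄ = (0.32+0.34)/2 = 0.33 → q = 2.5×1.27×0.33 = 1.048 m³/s
Panel 3-4: Δb = 2.1 m, d̄ = (0.92+0.46)/2 = 0.69, v̄ = (0.34+0.27)/2 = 0.305 → q = 2.1×0.69×0.305 = 0.4419 m³/s
Q = Σ q = 2.587 m³/s

2.59 m³/s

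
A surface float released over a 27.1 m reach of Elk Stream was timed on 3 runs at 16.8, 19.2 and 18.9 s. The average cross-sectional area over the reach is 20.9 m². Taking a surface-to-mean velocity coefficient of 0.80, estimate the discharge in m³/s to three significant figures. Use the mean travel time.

24.8 m³/s

t̄ = (16.8 + 19.2 + 18.9) / 3 = 18.3 s
v_surface = L / t̄ = 27.1 / 18.3 = 1.481 m/s
v_mean = 0.80 × 1.481 = 1.185 m/s
Q = A × v_mean = 20.9 × 1.185 = 24.76 m³/s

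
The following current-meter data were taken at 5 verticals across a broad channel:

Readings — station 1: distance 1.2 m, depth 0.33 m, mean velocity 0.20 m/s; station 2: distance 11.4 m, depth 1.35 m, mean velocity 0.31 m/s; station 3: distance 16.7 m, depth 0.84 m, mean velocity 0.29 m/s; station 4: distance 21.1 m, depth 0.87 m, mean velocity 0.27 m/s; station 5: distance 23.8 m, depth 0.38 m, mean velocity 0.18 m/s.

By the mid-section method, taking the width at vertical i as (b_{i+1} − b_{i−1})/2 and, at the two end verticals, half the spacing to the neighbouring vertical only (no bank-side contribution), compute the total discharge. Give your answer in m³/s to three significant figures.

w_1 = (11.4 − 1.2)/2 = 5.1 m; q_1 = 0.20 × 0.33 × 5.1 = 0.3366 m³/s
w_2 = (16.7 − 1.2)/2 = 7.75 m; q_2 = 0.31 × 1.35 × 7.75 = 3.243 m³/s
w_3 = (21.1 − 11.4)/2 = 4.85 m; q_3 = 0.29 × 0.84 × 4.85 = 1.181 m³/s
w_4 = (23.8 − 16.7)/2 = 3.55 m; q_4 = 0.27 × 0.87 × 3.55 = 0.8339 m³/s
w_5 = (23.8 − 21.1)/2 = 1.35 m; q_5 = 0.18 × 0.38 × 1.35 = 0.09234 m³/s
Q = Σ qᵢ = 5.688 m³/s

5.69 m³/s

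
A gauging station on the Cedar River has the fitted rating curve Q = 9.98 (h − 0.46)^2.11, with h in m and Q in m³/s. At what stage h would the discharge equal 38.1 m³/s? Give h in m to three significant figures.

h − h₀ = (Q/C)^(1/b) = (38.1/9.98)^(1/2.11) = 1.887 m
h = 0.46 + 1.887 = 2.347 m

2.35 m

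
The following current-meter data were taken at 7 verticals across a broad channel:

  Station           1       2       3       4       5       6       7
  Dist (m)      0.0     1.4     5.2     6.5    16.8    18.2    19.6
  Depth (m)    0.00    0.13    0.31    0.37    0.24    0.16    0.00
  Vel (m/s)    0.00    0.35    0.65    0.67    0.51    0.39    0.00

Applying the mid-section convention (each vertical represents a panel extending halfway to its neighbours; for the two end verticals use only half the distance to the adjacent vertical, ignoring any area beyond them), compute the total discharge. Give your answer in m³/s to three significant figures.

2.87 m³/s

w_2 = (5.2 − 0.0)/2 = 2.6 m; q_2 = 0.35 × 0.13 × 2.6 = 0.1183 m³/s
w_3 = (6.5 − 1.4)/2 = 2.55 m; q_3 = 0.65 × 0.31 × 2.55 = 0.5138 m³/s
w_4 = (16.8 − 5.2)/2 = 5.8 m; q_4 = 0.67 × 0.37 × 5.8 = 1.438 m³/s
w_5 = (18.2 − 6.5)/2 = 5.85 m; q_5 = 0.51 × 0.24 × 5.85 = 0.7160 m³/s
w_6 = (19.6 − 16.8)/2 = 1.4 m; q_6 = 0.39 × 0.16 × 1.4 = 0.08736 m³/s
Stations 1, 7 contribute zero (depth or velocity is 0).
Q = Σ qᵢ = 2.873 m³/s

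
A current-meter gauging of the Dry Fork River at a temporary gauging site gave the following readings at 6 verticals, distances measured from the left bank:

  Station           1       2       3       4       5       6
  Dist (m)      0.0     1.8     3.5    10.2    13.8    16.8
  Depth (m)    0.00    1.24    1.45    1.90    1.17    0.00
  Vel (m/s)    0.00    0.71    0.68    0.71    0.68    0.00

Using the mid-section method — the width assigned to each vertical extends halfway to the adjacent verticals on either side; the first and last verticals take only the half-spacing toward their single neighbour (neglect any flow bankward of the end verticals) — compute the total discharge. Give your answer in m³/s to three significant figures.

15.3 m³/s

w_2 = (3.5 − 0.0)/2 = 1.75 m; q_2 = 0.71 × 1.24 × 1.75 = 1.541 m³/s
w_3 = (10.2 − 1.8)/2 = 4.2 m; q_3 = 0.68 × 1.45 × 4.2 = 4.141 m³/s
w_4 = (13.8 − 3.5)/2 = 5.15 m; q_4 = 0.71 × 1.90 × 5.15 = 6.947 m³/s
w_5 = (16.8 − 10.2)/2 = 3.3 m; q_5 = 0.68 × 1.17 × 3.3 = 2.625 m³/s
Stations 1, 6 contribute zero (depth or velocity is 0).
Q = Σ qᵢ = 15.25 m³/s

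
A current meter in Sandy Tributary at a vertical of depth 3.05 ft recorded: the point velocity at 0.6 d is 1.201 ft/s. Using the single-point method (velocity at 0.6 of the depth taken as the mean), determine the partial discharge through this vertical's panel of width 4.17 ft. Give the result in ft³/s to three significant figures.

15.3 ft³/s

v̄ = v₀.₆ = 1.201 ft/s
q = v̄ × d × w = 1.201 × 3.05 × 4.17 = 15.27 ft³/s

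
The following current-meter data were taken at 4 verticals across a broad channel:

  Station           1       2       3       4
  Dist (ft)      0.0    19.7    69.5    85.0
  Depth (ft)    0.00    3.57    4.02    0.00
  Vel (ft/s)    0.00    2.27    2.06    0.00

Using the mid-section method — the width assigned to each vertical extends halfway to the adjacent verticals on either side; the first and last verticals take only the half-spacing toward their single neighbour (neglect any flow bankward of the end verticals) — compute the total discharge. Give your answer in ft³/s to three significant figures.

w_2 = (69.5 − 0.0)/2 = 34.75 ft; q_2 = 2.27 × 3.57 × 34.75 = 281.6 ft³/s
w_3 = (85.0 − 19.7)/2 = 32.65 ft; q_3 = 2.06 × 4.02 × 32.65 = 270.4 ft³/s
Stations 1, 4 contribute zero (depth or velocity is 0).
Q = Σ qᵢ = 552.0 ft³/s

552 ft³/s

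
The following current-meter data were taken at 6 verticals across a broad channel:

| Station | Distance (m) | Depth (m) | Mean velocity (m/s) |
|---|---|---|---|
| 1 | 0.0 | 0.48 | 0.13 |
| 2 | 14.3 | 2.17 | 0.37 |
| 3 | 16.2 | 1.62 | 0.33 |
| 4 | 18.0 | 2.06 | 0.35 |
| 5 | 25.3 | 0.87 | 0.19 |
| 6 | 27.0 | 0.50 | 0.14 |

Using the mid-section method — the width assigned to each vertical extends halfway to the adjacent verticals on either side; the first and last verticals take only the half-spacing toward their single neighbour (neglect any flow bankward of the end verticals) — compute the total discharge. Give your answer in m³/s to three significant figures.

w_1 = (14.3 − 0.0)/2 = 7.15 m; q_1 = 0.13 × 0.48 × 7.15 = 0.4462 m³/s
w_2 = (16.2 − 0.0)/2 = 8.1 m; q_2 = 0.37 × 2.17 × 8.1 = 6.503 m³/s
w_3 = (18.0 − 14.3)/2 = 1.85 m; q_3 = 0.33 × 1.62 × 1.85 = 0.9890 m³/s
w_4 = (25.3 − 16.2)/2 = 4.55 m; q_4 = 0.35 × 2.06 × 4.55 = 3.281 m³/s
w_5 = (27.0 − 18.0)/2 = 4.5 m; q_5 = 0.19 × 0.87 × 4.5 = 0.7439 m³/s
w_6 = (27.0 − 25.3)/2 = 0.85 m; q_6 = 0.14 × 0.50 × 0.85 = 0.05950 m³/s
Q = Σ qᵢ = 12.02 m³/s

12.0 m³/s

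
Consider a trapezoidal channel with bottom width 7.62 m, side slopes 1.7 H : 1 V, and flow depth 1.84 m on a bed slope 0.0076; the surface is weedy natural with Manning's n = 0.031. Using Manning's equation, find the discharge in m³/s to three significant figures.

67.2 m³/s

A = (b + z·y)·y = (7.62 + 1.7×1.84)×1.84 = 19.78 m²
P = b + 2y√(1+z²) = 7.62 + 2×1.84×√(1+1.7²) = 14.88 m
R = A/P = 19.78/14.88 = 1.329 m
Q = (1/n)·A·R^(2/3)·S^(1/2) = (1/0.031) × 19.78 × 1.329^(2/3) × 0.0076^(1/2) = 67.23 m³/s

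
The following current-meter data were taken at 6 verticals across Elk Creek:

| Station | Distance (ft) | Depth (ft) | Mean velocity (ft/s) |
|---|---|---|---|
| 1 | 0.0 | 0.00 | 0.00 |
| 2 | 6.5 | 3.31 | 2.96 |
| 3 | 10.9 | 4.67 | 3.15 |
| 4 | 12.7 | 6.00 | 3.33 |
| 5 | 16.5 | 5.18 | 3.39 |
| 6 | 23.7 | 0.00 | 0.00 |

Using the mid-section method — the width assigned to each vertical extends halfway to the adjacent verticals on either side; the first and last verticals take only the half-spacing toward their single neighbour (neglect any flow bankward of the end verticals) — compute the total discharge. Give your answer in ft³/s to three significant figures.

w_2 = (10.9 − 0.0)/2 = 5.45 ft; q_2 = 2.96 × 3.31 × 5.45 = 53.40 ft³/s
w_3 = (12.7 − 6.5)/2 = 3.1 ft; q_3 = 3.15 × 4.67 × 3.1 = 45.60 ft³/s
w_4 = (16.5 − 10.9)/2 = 2.8 ft; q_4 = 3.33 × 6.00 × 2.8 = 55.94 ft³/s
w_5 = (23.7 − 12.7)/2 = 5.5 ft; q_5 = 3.39 × 5.18 × 5.5 = 96.58 ft³/s
Stations 1, 6 contribute zero (depth or velocity is 0).
Q = Σ qᵢ = 251.5 ft³/s

252 ft³/s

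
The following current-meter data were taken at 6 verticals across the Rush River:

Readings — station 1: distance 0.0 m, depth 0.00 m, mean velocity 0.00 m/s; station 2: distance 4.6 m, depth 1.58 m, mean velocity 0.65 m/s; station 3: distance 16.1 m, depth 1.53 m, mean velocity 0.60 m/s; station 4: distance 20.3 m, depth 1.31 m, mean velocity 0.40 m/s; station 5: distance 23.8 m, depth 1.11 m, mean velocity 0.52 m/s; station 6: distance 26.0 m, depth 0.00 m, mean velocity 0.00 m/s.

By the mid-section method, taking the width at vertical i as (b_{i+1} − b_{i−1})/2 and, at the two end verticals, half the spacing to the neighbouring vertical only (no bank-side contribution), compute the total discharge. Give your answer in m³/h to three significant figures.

w_2 = (16.1 − 0.0)/2 = 8.05 m; q_2 = 0.65 × 1.58 × 8.05 = 8.267 m³/s
w_3 = (20.3 − 4.6)/2 = 7.85 m; q_3 = 0.60 × 1.53 × 7.85 = 7.206 m³/s
w_4 = (23.8 − 16.1)/2 = 3.85 m; q_4 = 0.40 × 1.31 × 3.85 = 2.017 m³/s
w_5 = (26.0 − 20.3)/2 = 2.85 m; q_5 = 0.52 × 1.11 × 2.85 = 1.645 m³/s
Stations 1, 6 contribute zero (depth or velocity is 0).
Q = Σ qᵢ = 19.14 m³/s
= 19.14 × 3600 = 68890 m³/h

68900 m³/h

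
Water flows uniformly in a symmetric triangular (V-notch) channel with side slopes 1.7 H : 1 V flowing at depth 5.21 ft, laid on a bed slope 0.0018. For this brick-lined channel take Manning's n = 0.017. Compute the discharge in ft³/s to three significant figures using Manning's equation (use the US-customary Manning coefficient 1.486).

A = z·y² = 1.7×5.21² = 46.14 ft²
P = 2y√(1+z²) = 2×5.21×√(1+1.7²) = 20.55 ft
R = A/P = 46.14/20.55 = 2.245 ft
Q = (1.486/n)·A·R^(2/3)·S^(1/2) = (1.486/0.017) × 46.14 × 2.245^(2/3) × 0.0018^(1/2) = 293.4 ft³/s

293 ft³/s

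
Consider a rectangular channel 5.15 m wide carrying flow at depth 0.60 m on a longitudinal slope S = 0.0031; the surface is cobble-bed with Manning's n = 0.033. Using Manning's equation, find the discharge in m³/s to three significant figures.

3.23 m³/s

A = b·y = 5.15 × 0.60 = 3.090 m²
P = b + 2y = 5.15 + 2×0.60 = 6.350 m
R = A/P = 3.090/6.350 = 0.4866 m
Q = (1/n)·A·R^(2/3)·S^(1/2) = (1/0.033) × 3.090 × 0.4866^(2/3) × 0.0031^(1/2) = 3.225 m³/s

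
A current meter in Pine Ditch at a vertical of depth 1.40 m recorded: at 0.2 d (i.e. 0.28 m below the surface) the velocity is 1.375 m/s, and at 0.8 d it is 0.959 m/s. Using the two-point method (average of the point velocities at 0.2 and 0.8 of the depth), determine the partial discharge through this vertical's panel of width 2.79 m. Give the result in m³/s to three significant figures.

4.56 m³/s

v̄ = (1.375 + 0.959) / 2 = 1.167 m/s
q = v̄ × d × w = 1.167 × 1.40 × 2.79 = 4.558 m³/s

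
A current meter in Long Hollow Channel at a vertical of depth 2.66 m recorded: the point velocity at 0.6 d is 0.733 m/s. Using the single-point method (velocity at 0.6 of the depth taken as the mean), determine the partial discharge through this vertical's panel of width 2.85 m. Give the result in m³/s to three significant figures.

v̄ = v₀.₆ = 0.733 m/s
q = v̄ × d × w = 0.7330 × 2.66 × 2.85 = 5.557 m³/s

5.56 m³/s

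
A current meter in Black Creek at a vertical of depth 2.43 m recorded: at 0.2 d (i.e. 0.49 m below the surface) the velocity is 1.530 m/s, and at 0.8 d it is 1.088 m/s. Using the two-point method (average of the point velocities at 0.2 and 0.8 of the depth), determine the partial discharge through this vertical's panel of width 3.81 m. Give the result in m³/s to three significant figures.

12.1 m³/s

v̄ = (1.530 + 1.088) / 2 = 1.309 m/s
q = v̄ × d × w = 1.309 × 2.43 × 3.81 = 12.12 m³/s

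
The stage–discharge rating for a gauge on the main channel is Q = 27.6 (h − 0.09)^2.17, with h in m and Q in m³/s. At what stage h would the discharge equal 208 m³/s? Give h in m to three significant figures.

2.63 m

h − h₀ = (Q/C)^(1/b) = (208/27.6)^(1/2.17) = 2.536 m
h = 0.09 + 2.536 = 2.626 m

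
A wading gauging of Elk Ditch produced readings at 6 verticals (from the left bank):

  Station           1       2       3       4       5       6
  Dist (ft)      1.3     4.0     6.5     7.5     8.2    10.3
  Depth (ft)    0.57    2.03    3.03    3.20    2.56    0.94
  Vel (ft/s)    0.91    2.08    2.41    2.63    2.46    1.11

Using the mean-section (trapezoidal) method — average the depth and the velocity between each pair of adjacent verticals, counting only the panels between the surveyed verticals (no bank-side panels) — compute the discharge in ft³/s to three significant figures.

39.0 ft³/s

Panel 1-2: Δb = 2.7 ft, d̄ = (0.57+2.03)/2 = 1.3, v̄ = (0.91+2.08)/2 = 1.495 → q = 2.7×1.3×1.495 = 5.247 ft³/s
Panel 2-3: Δb = 2.5 ft, d̄ = (2.03+3.03)/2 = 2.53, v̄ = (2.08+2.41)/2 = 2.245 → q = 2.5×2.53×2.245 = 14.20 ft³/s
Panel 3-4: Δb = 1 ft, d̄ = (3.03+3.20)/2 = 3.115, v̄ = (2.41+2.63)/2 = 2.52 → q = 1×3.115×2.52 = 7.850 ft³/s
Panel 4-5: Δb = 0.7 ft, d̄ = (3.20+2.56)/2 = 2.88, v̄ = (2.63+2.46)/2 = 2.545 → q = 0.7×2.88×2.545 = 5.131 ft³/s
Panel 5-6: Δb = 2.1 ft, d̄ = (2.56+0.94)/2 = 1.75, v̄ = (2.46+1.11)/2 = 1.785 → q = 2.1×1.75×1.785 = 6.560 ft³/s
Q = Σ q = 38.99 ft³/s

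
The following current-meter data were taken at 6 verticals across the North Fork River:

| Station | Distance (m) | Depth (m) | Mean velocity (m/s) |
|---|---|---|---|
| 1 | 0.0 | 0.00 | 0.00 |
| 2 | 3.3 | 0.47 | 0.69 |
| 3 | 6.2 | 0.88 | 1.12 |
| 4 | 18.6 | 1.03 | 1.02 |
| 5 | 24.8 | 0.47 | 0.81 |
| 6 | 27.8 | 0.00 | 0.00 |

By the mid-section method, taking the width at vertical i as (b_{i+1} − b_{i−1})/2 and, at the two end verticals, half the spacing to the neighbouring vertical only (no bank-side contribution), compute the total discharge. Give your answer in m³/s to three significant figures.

w_2 = (6.2 − 0.0)/2 = 3.1 m; q_2 = 0.69 × 0.47 × 3.1 = 1.005 m³/s
w_3 = (18.6 − 3.3)/2 = 7.65 m; q_3 = 1.12 × 0.88 × 7.65 = 7.540 m³/s
w_4 = (24.8 − 6.2)/2 = 9.3 m; q_4 = 1.02 × 1.03 × 9.3 = 9.771 m³/s
w_5 = (27.8 − 18.6)/2 = 4.6 m; q_5 = 0.81 × 0.47 × 4.6 = 1.751 m³/s
Stations 1, 6 contribute zero (depth or velocity is 0).
Q = Σ qᵢ = 20.07 m³/s

20.1 m³/s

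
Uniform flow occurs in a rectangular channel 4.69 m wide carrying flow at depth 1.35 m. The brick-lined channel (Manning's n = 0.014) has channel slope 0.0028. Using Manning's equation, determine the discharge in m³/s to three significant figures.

A = b·y = 4.69 × 1.35 = 6.332 m²
P = b + 2y = 4.69 + 2×1.35 = 7.390 m
R = A/P = 6.332/7.390 = 0.8568 m
Q = (1/n)·A·R^(2/3)·S^(1/2) = (1/0.014) × 6.332 × 0.8568^(2/3) × 0.0028^(1/2) = 21.59 m³/s

21.6 m³/s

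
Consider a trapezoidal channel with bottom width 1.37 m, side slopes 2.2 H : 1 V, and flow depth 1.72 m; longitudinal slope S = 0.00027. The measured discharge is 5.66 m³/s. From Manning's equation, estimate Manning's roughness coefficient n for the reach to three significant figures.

A = (b + z·y)·y = (1.37 + 2.2×1.72)×1.72 = 8.865 m²
P = b + 2y√(1+z²) = 1.37 + 2×1.72×√(1+2.2²) = 9.683 m
R = A/P = 8.865/9.683 = 0.9155 m
n = (1/Q)·A·R^(2/3)·S^(1/2) = (1/5.66) × 8.865 × 0.9428 × 0.01643 = 0.02426

0.0243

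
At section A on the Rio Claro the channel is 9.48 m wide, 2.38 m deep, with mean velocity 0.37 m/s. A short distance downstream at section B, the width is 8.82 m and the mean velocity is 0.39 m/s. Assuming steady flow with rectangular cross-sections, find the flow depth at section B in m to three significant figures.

Q = A₁V₁ = (9.48×2.38) × 0.37 = 8.348 m³/s
d₂ = Q/(b₂ V₂) = 8.348/(8.82×0.39) = 2.427 m

2.43 m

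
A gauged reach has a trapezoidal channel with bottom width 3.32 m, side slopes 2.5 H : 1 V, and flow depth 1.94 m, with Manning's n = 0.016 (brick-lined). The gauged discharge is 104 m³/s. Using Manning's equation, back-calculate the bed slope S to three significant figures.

0.00913

A = (b + z·y)·y = (3.32 + 2.5×1.94)×1.94 = 15.85 m²
P = b + 2y√(1+z²) = 3.32 + 2×1.94×√(1+2.5²) = 13.77 m
R = A/P = 15.85/13.77 = 1.151 m
S = (Q·n / (1·A·R^(2/3)))² = (104×0.016 / (1×15.85×1.098))² = 0.009135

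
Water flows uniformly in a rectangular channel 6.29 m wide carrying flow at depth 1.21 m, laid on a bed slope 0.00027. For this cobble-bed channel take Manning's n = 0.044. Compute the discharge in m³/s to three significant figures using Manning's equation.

A = b·y = 6.29 × 1.21 = 7.611 m²
P = b + 2y = 6.29 + 2×1.21 = 8.710 m
R = A/P = 7.611/8.710 = 0.8738 m
Q = (1/n)·A·R^(2/3)·S^(1/2) = (1/0.044) × 7.611 × 0.8738^(2/3) × 0.00027^(1/2) = 2.598 m³/s

2.60 m³/s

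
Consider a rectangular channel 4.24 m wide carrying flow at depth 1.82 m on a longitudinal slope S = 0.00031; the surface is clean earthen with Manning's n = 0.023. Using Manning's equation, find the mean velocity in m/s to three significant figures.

0.755 m/s

A = b·y = 4.24 × 1.82 = 7.717 m²
P = b + 2y = 4.24 + 2×1.82 = 7.880 m
R = A/P = 7.717/7.880 = 0.9793 m
Q = (1/n)·A·R^(2/3)·S^(1/2) = (1/0.023) × 7.717 × 0.9793^(2/3) × 0.00031^(1/2) = 5.825 m³/s
V = Q/A = 5.825/7.717 = 0.7549 m/s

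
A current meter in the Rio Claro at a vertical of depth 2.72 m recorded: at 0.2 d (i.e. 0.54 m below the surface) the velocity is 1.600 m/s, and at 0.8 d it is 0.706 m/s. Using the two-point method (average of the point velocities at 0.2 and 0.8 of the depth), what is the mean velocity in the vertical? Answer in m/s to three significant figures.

v̄ = (1.600 + 0.706) / 2 = 1.153 m/s

1.15 m/s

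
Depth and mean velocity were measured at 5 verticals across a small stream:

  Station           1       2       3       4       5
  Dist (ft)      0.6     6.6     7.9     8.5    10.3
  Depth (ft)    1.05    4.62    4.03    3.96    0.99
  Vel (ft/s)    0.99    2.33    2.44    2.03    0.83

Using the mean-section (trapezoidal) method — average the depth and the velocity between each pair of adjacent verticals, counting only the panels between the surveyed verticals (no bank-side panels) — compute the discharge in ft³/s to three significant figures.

53.4 ft³/s

Panel 1-2: Δb = 6 ft, d̄ = (1.05+4.62)/2 = 2.835, v̄ = (0.99+2.33)/2 = 1.66 → q = 6×2.835×1.66 = 28.24 ft³/s
Panel 2-3: Δb = 1.3 ft, d̄ = (4.62+4.03)/2 = 4.325, v̄ = (2.33+2.44)/2 = 2.385 → q = 1.3×4.325×2.385 = 13.41 ft³/s
Panel 3-4: Δb = 0.6 ft, d̄ = (4.03+3.96)/2 = 3.995, v̄ = (2.44+2.03)/2 = 2.235 → q = 0.6×3.995×2.235 = 5.357 ft³/s
Panel 4-5: Δb = 1.8 ft, d̄ = (3.96+0.99)/2 = 2.475, v̄ = (2.03+0.83)/2 = 1.43 → q = 1.8×2.475×1.43 = 6.371 ft³/s
Q = Σ q = 53.37 ft³/s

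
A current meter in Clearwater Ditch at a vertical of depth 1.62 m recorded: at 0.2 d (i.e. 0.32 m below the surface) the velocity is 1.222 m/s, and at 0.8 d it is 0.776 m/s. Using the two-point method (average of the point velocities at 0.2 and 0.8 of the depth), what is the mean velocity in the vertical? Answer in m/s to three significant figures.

0.999 m/s

v̄ = (1.222 + 0.776) / 2 = 0.9990 m/s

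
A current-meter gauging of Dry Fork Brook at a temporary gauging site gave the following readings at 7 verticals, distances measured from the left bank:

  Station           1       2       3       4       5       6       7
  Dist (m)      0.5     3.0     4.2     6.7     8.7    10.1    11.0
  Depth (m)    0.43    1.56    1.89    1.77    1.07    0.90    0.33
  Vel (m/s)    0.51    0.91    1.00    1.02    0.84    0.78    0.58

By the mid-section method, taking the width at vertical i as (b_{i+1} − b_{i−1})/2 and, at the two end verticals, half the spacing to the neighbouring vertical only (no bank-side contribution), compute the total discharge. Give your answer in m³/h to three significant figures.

46400 m³/h

w_1 = (3.0 − 0.5)/2 = 1.25 m; q_1 = 0.51 × 0.43 × 1.25 = 0.2741 m³/s
w_2 = (4.2 − 0.5)/2 = 1.85 m; q_2 = 0.91 × 1.56 × 1.85 = 2.626 m³/s
w_3 = (6.7 − 3.0)/2 = 1.85 m; q_3 = 1.00 × 1.89 × 1.85 = 3.497 m³/s
w_4 = (8.7 − 4.2)/2 = 2.25 m; q_4 = 1.02 × 1.77 × 2.25 = 4.062 m³/s
w_5 = (10.1 − 6.7)/2 = 1.7 m; q_5 = 0.84 × 1.07 × 1.7 = 1.528 m³/s
w_6 = (11.0 − 8.7)/2 = 1.15 m; q_6 = 0.78 × 0.90 × 1.15 = 0.8073 m³/s
w_7 = (11.0 − 10.1)/2 = 0.45 m; q_7 = 0.58 × 0.33 × 0.45 = 0.08613 m³/s
Q = Σ qᵢ = 12.88 m³/s
= 12.88 × 3600 = 46370 m³/h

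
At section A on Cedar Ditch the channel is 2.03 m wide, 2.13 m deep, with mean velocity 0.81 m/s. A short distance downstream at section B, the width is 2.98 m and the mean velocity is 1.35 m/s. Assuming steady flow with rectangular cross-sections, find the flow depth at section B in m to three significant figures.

Q = A₁V₁ = (2.03×2.13) × 0.81 = 3.502 m³/s
d₂ = Q/(b₂ V₂) = 3.502/(2.98×1.35) = 0.8706 m

0.871 m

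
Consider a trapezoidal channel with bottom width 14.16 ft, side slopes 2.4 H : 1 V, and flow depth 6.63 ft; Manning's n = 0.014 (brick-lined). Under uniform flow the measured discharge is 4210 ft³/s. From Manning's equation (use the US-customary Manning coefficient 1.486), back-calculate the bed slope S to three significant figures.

0.00603

A = (b + z·y)·y = (14.16 + 2.4×6.63)×6.63 = 199.4 ft²
P = b + 2y√(1+z²) = 14.16 + 2×6.63×√(1+2.4²) = 48.64 ft
R = A/P = 199.4/48.64 = 4.099 ft
S = (Q·n / (1.486·A·R^(2/3)))² = (4210×0.014 / (1.486×199.4×2.561))² = 0.006032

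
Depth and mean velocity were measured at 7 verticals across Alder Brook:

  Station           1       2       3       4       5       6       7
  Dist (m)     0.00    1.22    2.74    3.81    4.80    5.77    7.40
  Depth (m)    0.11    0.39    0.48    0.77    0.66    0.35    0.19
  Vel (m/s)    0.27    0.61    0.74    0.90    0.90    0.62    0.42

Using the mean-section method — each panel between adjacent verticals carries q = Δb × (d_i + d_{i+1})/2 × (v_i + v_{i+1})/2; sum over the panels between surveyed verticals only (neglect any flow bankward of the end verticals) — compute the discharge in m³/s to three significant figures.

Panel 1-2: Δb = 1.22 m, d̄ = (0.11+0.39)/2 = 0.25, v̄ = (0.27+0.61)/2 = 0.44 → q = 1.22×0.25×0.44 = 0.1342 m³/s
Panel 2-3: Δb = 1.52 m, d̄ = (0.39+0.48)/2 = 0.435, v̄ = (0.61+0.74)/2 = 0.675 → q = 1.52×0.435×0.675 = 0.4463 m³/s
Panel 3-4: Δb = 1.07 m, d̄ = (0.48+0.77)/2 = 0.625, v̄ = (0.74+0.90)/2 = 0.82 → q = 1.07×0.625×0.82 = 0.5484 m³/s
Panel 4-5: Δb = 0.99 m, d̄ = (0.77+0.66)/2 = 0.715, v̄ = (0.90+0.90)/2 = 0.9 → q = 0.99×0.715×0.9 = 0.6371 m³/s
Panel 5-6: Δb = 0.97 m, d̄ = (0.66+0.35)/2 = 0.505, v̄ = (0.90+0.62)/2 = 0.76 → q = 0.97×0.505×0.76 = 0.3723 m³/s
Panel 6-7: Δb = 1.63 m, d̄ = (0.35+0.19)/2 = 0.27, v̄ = (0.62+0.42)/2 = 0.52 → q = 1.63×0.27×0.52 = 0.2289 m³/s
Q = Σ q = 2.367 m³/s

2.37 m³/s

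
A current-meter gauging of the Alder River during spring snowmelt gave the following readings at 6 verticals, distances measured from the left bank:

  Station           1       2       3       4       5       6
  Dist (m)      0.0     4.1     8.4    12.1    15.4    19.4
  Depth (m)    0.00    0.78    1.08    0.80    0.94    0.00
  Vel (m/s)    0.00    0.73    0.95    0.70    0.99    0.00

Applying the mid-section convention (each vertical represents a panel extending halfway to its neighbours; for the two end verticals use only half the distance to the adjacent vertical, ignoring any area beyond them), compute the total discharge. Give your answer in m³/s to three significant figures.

w_2 = (8.4 − 0.0)/2 = 4.2 m; q_2 = 0.73 × 0.78 × 4.2 = 2.391 m³/s
w_3 = (12.1 − 4.1)/2 = 4 m; q_3 = 0.95 × 1.08 × 4 = 4.104 m³/s
w_4 = (15.4 − 8.4)/2 = 3.5 m; q_4 = 0.70 × 0.80 × 3.5 = 1.960 m³/s
w_5 = (19.4 − 12.1)/2 = 3.65 m; q_5 = 0.99 × 0.94 × 3.65 = 3.397 m³/s
Stations 1, 6 contribute zero (depth or velocity is 0).
Q = Σ qᵢ = 11.85 m³/s

11.9 m³/s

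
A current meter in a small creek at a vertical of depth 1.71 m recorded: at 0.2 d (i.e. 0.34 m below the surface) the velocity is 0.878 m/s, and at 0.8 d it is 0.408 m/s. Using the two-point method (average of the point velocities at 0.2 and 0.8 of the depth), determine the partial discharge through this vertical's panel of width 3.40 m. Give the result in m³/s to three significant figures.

3.74 m³/s

v̄ = (0.878 + 0.408) / 2 = 0.6430 m/s
q = v̄ × d × w = 0.6430 × 1.71 × 3.40 = 3.738 m³/s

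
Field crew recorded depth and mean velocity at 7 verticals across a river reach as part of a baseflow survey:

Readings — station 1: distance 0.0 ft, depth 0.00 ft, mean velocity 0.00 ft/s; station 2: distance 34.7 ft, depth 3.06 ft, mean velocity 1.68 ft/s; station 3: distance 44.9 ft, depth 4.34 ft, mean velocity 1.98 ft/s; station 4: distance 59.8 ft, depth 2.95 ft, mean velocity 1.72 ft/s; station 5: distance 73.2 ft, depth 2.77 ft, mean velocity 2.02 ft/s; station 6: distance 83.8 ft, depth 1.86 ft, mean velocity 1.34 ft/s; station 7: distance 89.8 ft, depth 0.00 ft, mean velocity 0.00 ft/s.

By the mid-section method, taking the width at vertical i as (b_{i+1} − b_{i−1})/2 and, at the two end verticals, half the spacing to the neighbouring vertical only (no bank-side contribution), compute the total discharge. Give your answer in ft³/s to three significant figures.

383 ft³/s

w_2 = (44.9 − 0.0)/2 = 22.45 ft; q_2 = 1.68 × 3.06 × 22.45 = 115.4 ft³/s
w_3 = (59.8 − 34.7)/2 = 12.55 ft; q_3 = 1.98 × 4.34 × 12.55 = 107.8 ft³/s
w_4 = (73.2 − 44.9)/2 = 14.15 ft; q_4 = 1.72 × 2.95 × 14.15 = 71.80 ft³/s
w_5 = (83.8 − 59.8)/2 = 12 ft; q_5 = 2.02 × 2.77 × 12 = 67.14 ft³/s
w_6 = (89.8 − 73.2)/2 = 8.3 ft; q_6 = 1.34 × 1.86 × 8.3 = 20.69 ft³/s
Stations 1, 7 contribute zero (depth or velocity is 0).
Q = Σ qᵢ = 382.9 ft³/s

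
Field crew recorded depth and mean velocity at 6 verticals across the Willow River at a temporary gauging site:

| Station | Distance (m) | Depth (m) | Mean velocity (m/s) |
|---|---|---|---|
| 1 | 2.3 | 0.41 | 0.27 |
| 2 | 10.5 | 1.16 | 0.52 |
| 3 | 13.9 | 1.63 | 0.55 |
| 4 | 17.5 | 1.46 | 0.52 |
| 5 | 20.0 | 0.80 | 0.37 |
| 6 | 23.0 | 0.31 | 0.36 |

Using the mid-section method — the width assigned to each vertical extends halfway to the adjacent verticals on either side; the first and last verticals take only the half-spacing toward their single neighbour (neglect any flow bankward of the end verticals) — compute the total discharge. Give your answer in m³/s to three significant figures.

10.4 m³/s

w_1 = (10.5 − 2.3)/2 = 4.1 m; q_1 = 0.27 × 0.41 × 4.1 = 0.4539 m³/s
w_2 = (13.9 − 2.3)/2 = 5.8 m; q_2 = 0.52 × 1.16 × 5.8 = 3.499 m³/s
w_3 = (17.5 − 10.5)/2 = 3.5 m; q_3 = 0.55 × 1.63 × 3.5 = 3.138 m³/s
w_4 = (20.0 − 13.9)/2 = 3.05 m; q_4 = 0.52 × 1.46 × 3.05 = 2.316 m³/s
w_5 = (23.0 − 17.5)/2 = 2.75 m; q_5 = 0.37 × 0.80 × 2.75 = 0.8140 m³/s
w_6 = (23.0 − 20.0)/2 = 1.5 m; q_6 = 0.36 × 0.31 × 1.5 = 0.1674 m³/s
Q = Σ qᵢ = 10.39 m³/s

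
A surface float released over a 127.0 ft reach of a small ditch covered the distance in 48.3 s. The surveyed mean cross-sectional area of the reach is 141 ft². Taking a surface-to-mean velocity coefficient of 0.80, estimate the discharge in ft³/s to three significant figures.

297 ft³/s

v_surface = L / t̄ = 127.0 / 48.3 = 2.629 ft/s
v_mean = 0.80 × 2.629 = 2.104 ft/s
Q = A × v_mean = 141 × 2.104 = 296.6 ft³/s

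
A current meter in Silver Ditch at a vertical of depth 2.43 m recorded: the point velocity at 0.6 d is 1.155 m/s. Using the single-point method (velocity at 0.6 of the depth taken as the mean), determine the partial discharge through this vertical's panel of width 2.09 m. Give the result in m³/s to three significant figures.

5.87 m³/s

v̄ = v₀.₆ = 1.155 m/s
q = v̄ × d × w = 1.155 × 2.43 × 2.09 = 5.866 m³/s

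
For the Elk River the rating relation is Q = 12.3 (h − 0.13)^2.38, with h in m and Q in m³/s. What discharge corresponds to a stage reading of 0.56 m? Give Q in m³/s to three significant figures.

1.65 m³/s

Q = 12.3 × (0.56 − 0.13)^2.38 = 12.3 × 0.43^2.38 = 1.650 m³/s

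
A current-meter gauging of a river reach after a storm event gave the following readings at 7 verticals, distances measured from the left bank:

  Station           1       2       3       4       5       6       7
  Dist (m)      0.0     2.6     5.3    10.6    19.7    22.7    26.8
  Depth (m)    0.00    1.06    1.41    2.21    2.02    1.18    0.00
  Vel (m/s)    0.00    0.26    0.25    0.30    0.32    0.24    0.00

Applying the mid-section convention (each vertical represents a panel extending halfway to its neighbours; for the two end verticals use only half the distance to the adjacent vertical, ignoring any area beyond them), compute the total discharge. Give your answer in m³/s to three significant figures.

11.8 m³/s

w_2 = (5.3 − 0.0)/2 = 2.65 m; q_2 = 0.26 × 1.06 × 2.65 = 0.7303 m³/s
w_3 = (10.6 − 2.6)/2 = 4 m; q_3 = 0.25 × 1.41 × 4 = 1.410 m³/s
w_4 = (19.7 − 5.3)/2 = 7.2 m; q_4 = 0.30 × 2.21 × 7.2 = 4.774 m³/s
w_5 = (22.7 − 10.6)/2 = 6.05 m; q_5 = 0.32 × 2.02 × 6.05 = 3.911 m³/s
w_6 = (26.8 − 19.7)/2 = 3.55 m; q_6 = 0.24 × 1.18 × 3.55 = 1.005 m³/s
Stations 1, 7 contribute zero (depth or velocity is 0).
Q = Σ qᵢ = 11.83 m³/s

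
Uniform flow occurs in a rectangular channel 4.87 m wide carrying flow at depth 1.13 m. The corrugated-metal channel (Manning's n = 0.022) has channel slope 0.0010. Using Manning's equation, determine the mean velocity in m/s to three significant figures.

1.21 m/s

A = b·y = 4.87 × 1.13 = 5.503 m²
P = b + 2y = 4.87 + 2×1.13 = 7.130 m
R = A/P = 5.503/7.130 = 0.7718 m
Q = (1/n)·A·R^(2/3)·S^(1/2) = (1/0.022) × 5.503 × 0.7718^(2/3) × 0.0010^(1/2) = 6.656 m³/s
V = Q/A = 6.656/5.503 = 1.209 m/s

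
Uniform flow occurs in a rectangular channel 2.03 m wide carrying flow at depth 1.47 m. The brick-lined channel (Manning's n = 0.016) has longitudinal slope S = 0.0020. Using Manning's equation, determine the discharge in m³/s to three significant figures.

A = b·y = 2.03 × 1.47 = 2.984 m²
P = b + 2y = 2.03 + 2×1.47 = 4.970 m
R = A/P = 2.984/4.970 = 0.6004 m
Q = (1/n)·A·R^(2/3)·S^(1/2) = (1/0.016) × 2.984 × 0.6004^(2/3) × 0.0020^(1/2) = 5.936 m³/s

5.94 m³/s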